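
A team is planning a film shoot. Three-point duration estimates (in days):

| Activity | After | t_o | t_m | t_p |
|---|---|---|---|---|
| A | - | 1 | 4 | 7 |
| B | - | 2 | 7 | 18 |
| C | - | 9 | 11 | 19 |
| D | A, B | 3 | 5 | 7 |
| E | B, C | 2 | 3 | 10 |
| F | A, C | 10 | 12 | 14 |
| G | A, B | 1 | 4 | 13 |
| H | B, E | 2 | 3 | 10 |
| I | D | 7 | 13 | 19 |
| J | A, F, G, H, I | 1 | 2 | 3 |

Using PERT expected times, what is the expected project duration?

te_A = (1 + 4·4 + 7)/6 = 24/6 = 4
te_B = (2 + 4·7 + 18)/6 = 48/6 = 8
te_C = (9 + 4·11 + 19)/6 = 72/6 = 12
te_D = (3 + 4·5 + 7)/6 = 30/6 = 5
te_E = (2 + 4·3 + 10)/6 = 24/6 = 4
te_F = (10 + 4·12 + 14)/6 = 72/6 = 12
te_G = (1 + 4·4 + 13)/6 = 30/6 = 5
te_H = (2 + 4·3 + 10)/6 = 24/6 = 4
te_I = (7 + 4·13 + 19)/6 = 78/6 = 13
te_J = (1 + 4·2 + 3)/6 = 12/6 = 2

Forward pass:
ES_A = 0; EF_A = 4
ES_B = 0; EF_B = 8
ES_C = 0; EF_C = 12
ES_D = max(EF_A=4, EF_B=8) = 8; EF_D = 8+5 = 13
ES_E = max(EF_B=8, EF_C=12) = 12; EF_E = 12+4 = 16
ES_F = max(EF_A=4, EF_C=12) = 12; EF_F = 12+12 = 24
ES_G = max(EF_A=4, EF_B=8) = 8; EF_G = 8+5 = 13
ES_H = max(EF_B=8, EF_E=16) = 16; EF_H = 16+4 = 20
ES_I = 13; EF_I = 13+13 = 26
ES_J = max(EF_A=4, EF_F=24, EF_G=13, EF_H=20, EF_I=26) = 26; EF_J = 26+2 = 28
Expected project duration μ = 28 days. Critical path: B → D → I → J.

28 days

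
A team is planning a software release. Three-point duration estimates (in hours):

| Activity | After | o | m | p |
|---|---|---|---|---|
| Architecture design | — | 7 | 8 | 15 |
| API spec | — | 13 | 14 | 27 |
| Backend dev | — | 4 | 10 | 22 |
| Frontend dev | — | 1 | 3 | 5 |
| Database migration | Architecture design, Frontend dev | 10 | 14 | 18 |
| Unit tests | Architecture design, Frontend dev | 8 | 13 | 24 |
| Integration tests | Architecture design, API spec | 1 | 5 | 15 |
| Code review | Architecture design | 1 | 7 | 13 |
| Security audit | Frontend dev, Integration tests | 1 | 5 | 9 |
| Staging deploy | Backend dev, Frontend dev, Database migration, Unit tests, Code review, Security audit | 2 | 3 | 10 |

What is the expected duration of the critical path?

31 hours

te_Architecture design = (7 + 4·8 + 15)/6 = 54/6 = 9
te_API spec = (13 + 4·14 + 27)/6 = 96/6 = 16
te_Backend dev = (4 + 4·10 + 22)/6 = 66/6 = 11
te_Frontend dev = (1 + 4·3 + 5)/6 = 18/6 = 3
te_Database migration = (10 + 4·14 + 18)/6 = 84/6 = 14
te_Unit tests = (8 + 4·13 + 24)/6 = 84/6 = 14
te_Integration tests = (1 + 4·5 + 15)/6 = 36/6 = 6
te_Code review = (1 + 4·7 + 13)/6 = 42/6 = 7
te_Security audit = (1 + 4·5 + 9)/6 = 30/6 = 5
te_Staging deploy = (2 + 4·3 + 10)/6 = 24/6 = 4

Forward pass:
ES_Architecture design = 0; EF_Architecture design = 9
ES_API spec = 0; EF_API spec = 16
ES_Backend dev = 0; EF_Backend dev = 11
ES_Frontend dev = 0; EF_Frontend dev = 3
ES_Database migration = max(EF_Architecture design=9, EF_Frontend dev=3) = 9; EF_Database migration = 9+14 = 23
ES_Unit tests = max(EF_Architecture design=9, EF_Frontend dev=3) = 9; EF_Unit tests = 9+14 = 23
ES_Integration tests = max(EF_Architecture design=9, EF_API spec=16) = 16; EF_Integration tests = 16+6 = 22
ES_Code review = 9; EF_Code review = 9+7 = 16
ES_Security audit = max(EF_Frontend dev=3, EF_Integration tests=22) = 22; EF_Security audit = 22+5 = 27
ES_Staging deploy = max(EF_Backend dev=11, EF_Frontend dev=3, EF_Database migration=23, EF_Unit tests=23, EF_Code review=16, EF_Security audit=27) = 27; EF_Staging deploy = 27+4 = 31
Expected project duration μ = 31 hours. Critical path: API spec → Integration tests → Security audit → Staging deploy.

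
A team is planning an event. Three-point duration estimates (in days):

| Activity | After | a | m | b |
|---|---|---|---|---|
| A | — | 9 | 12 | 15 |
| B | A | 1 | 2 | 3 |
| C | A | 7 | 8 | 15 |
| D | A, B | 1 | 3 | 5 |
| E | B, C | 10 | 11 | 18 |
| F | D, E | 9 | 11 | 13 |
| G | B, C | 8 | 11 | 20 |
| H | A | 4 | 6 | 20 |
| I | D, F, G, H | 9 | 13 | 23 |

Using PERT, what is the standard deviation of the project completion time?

te_A = (9 + 4·12 + 15)/6 = 72/6 = 12; σ²_A = ((15−9)/6)² = 1.000
te_B = (1 + 4·2 + 3)/6 = 12/6 = 2; σ²_B = ((3−1)/6)² = 0.111
te_C = (7 + 4·8 + 15)/6 = 54/6 = 9; σ²_C = ((15−7)/6)² = 1.778
te_D = (1 + 4·3 + 5)/6 = 18/6 = 3; σ²_D = ((5−1)/6)² = 0.444
te_E = (10 + 4·11 + 18)/6 = 72/6 = 12; σ²_E = ((18−10)/6)² = 1.778
te_F = (9 + 4·11 + 13)/6 = 66/6 = 11; σ²_F = ((13−9)/6)² = 0.444
te_G = (8 + 4·11 + 20)/6 = 72/6 = 12; σ²_G = ((20−8)/6)² = 4.000
te_H = (4 + 4·6 + 20)/6 = 48/6 = 8; σ²_H = ((20−4)/6)² = 7.111
te_I = (9 + 4·13 + 23)/6 = 84/6 = 14; σ²_I = ((23−9)/6)² = 5.444

Forward pass:
ES_A = 0; EF_A = 12
ES_B = 12; EF_B = 12+2 = 14
ES_C = 12; EF_C = 12+9 = 21
ES_D = max(EF_A=12, EF_B=14) = 14; EF_D = 14+3 = 17
ES_E = max(EF_B=14, EF_C=21) = 21; EF_E = 21+12 = 33
ES_F = max(EF_D=17, EF_E=33) = 33; EF_F = 33+11 = 44
ES_G = max(EF_B=14, EF_C=21) = 21; EF_G = 21+12 = 33
ES_H = 12; EF_H = 12+8 = 20
ES_I = max(EF_D=17, EF_F=44, EF_G=33, EF_H=20) = 44; EF_I = 44+14 = 58
Expected project duration μ = 58 days. Critical path: A → C → E → F → I.

Variance along critical path = 1.000 + 1.778 + 1.778 + 0.444 + 5.444 = 10.444
σ = √10.444 = 3.232 days

3.23 days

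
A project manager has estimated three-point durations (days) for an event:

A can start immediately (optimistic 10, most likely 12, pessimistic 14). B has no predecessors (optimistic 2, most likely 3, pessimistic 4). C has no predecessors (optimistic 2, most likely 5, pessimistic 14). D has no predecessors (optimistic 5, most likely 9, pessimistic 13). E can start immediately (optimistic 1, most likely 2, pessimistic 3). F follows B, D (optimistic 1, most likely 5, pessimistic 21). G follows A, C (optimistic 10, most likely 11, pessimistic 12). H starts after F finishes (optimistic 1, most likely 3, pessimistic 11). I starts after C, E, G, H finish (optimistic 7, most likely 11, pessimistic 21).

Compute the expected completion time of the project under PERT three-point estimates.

35 days

te_A = (10 + 4·12 + 14)/6 = 72/6 = 12
te_B = (2 + 4·3 + 4)/6 = 18/6 = 3
te_C = (2 + 4·5 + 14)/6 = 36/6 = 6
te_D = (5 + 4·9 + 13)/6 = 54/6 = 9
te_E = (1 + 4·2 + 3)/6 = 12/6 = 2
te_F = (1 + 4·5 + 21)/6 = 42/6 = 7
te_G = (10 + 4·11 + 12)/6 = 66/6 = 11
te_H = (1 + 4·3 + 11)/6 = 24/6 = 4
te_I = (7 + 4·11 + 21)/6 = 72/6 = 12

Forward pass:
ES_A = 0; EF_A = 12
ES_B = 0; EF_B = 3
ES_C = 0; EF_C = 6
ES_D = 0; EF_D = 9
ES_E = 0; EF_E = 2
ES_F = max(EF_B=3, EF_D=9) = 9; EF_F = 9+7 = 16
ES_G = max(EF_A=12, EF_C=6) = 12; EF_G = 12+11 = 23
ES_H = 16; EF_H = 16+4 = 20
ES_I = max(EF_C=6, EF_E=2, EF_G=23, EF_H=20) = 23; EF_I = 23+12 = 35
Expected project duration μ = 35 days. Critical path: A → G → I.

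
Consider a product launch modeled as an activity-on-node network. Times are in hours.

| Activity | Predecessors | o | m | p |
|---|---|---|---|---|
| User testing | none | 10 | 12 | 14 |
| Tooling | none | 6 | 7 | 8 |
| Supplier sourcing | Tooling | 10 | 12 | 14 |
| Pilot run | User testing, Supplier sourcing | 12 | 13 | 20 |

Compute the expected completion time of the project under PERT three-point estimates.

33 hours

te_User testing = (10 + 4·12 + 14)/6 = 72/6 = 12
te_Tooling = (6 + 4·7 + 8)/6 = 42/6 = 7
te_Supplier sourcing = (10 + 4·12 + 14)/6 = 72/6 = 12
te_Pilot run = (12 + 4·13 + 20)/6 = 84/6 = 14

Forward pass:
ES_User testing = 0; EF_User testing = 12
ES_Tooling = 0; EF_Tooling = 7
ES_Supplier sourcing = 7; EF_Supplier sourcing = 7+12 = 19
ES_Pilot run = max(EF_User testing=12, EF_Supplier sourcing=19) = 19; EF_Pilot run = 19+14 = 33
Expected project duration μ = 33 hours. Critical path: Tooling → Supplier sourcing → Pilot run.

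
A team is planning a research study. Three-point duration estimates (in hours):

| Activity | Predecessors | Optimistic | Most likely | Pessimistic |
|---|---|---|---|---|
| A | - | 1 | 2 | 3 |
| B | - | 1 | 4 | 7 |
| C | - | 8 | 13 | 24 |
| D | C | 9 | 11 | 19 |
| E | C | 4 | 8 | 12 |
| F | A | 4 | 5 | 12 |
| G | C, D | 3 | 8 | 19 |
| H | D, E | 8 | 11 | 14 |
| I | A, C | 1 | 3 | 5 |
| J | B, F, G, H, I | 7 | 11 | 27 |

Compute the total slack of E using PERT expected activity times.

4 hours

te_A = (1 + 4·2 + 3)/6 = 12/6 = 2
te_B = (1 + 4·4 + 7)/6 = 24/6 = 4
te_C = (8 + 4·13 + 24)/6 = 84/6 = 14
te_D = (9 + 4·11 + 19)/6 = 72/6 = 12
te_E = (4 + 4·8 + 12)/6 = 48/6 = 8
te_F = (4 + 4·5 + 12)/6 = 36/6 = 6
te_G = (3 + 4·8 + 19)/6 = 54/6 = 9
te_H = (8 + 4·11 + 14)/6 = 66/6 = 11
te_I = (1 + 4·3 + 5)/6 = 18/6 = 3
te_J = (7 + 4·11 + 27)/6 = 78/6 = 13

Forward pass:
ES_A = 0; EF_A = 2
ES_B = 0; EF_B = 4
ES_C = 0; EF_C = 14
ES_D = 14; EF_D = 14+12 = 26
ES_E = 14; EF_E = 14+8 = 22
ES_F = 2; EF_F = 2+6 = 8
ES_G = max(EF_C=14, EF_D=26) = 26; EF_G = 26+9 = 35
ES_H = max(EF_D=26, EF_E=22) = 26; EF_H = 26+11 = 37
ES_I = max(EF_A=2, EF_C=14) = 14; EF_I = 14+3 = 17
ES_J = max(EF_B=4, EF_F=8, EF_G=35, EF_H=37, EF_I=17) = 37; EF_J = 37+13 = 50
Expected project duration μ = 50 hours. Critical path: C → D → H → J.

Backward pass:
LF_J = 50; LS_J = 50−13 = 37
LF_I = LS_J = 37; LS_I = 37−3 = 34
LF_H = LS_J = 37; LS_H = 37−11 = 26
LF_G = LS_J = 37; LS_G = 37−9 = 28
LF_F = LS_J = 37; LS_F = 37−6 = 31
LF_E = LS_H = 26; LS_E = 26−8 = 18
LF_D = min(LS_G=28, LS_H=26) = 26; LS_D = 26−12 = 14
LF_C = min(LS_D=14, LS_E=18, LS_G=28, LS_I=34) = 14; LS_C = 14−14 = 0
LF_B = LS_J = 37; LS_B = 37−4 = 33
LF_A = min(LS_F=31, LS_I=34) = 31; LS_A = 31−2 = 29
Slack_E = LS_E − ES_E = 18 − 14 = 4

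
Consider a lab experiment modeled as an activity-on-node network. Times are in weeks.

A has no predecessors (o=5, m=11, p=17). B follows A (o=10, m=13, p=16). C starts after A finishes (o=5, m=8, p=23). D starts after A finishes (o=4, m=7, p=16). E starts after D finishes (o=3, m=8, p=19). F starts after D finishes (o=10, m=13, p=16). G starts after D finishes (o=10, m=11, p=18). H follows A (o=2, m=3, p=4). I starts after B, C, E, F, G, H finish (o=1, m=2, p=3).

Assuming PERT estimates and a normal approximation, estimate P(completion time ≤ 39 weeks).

0.951

te_A = (5 + 4·11 + 17)/6 = 66/6 = 11; σ²_A = ((17−5)/6)² = 4.000
te_B = (10 + 4·13 + 16)/6 = 78/6 = 13; σ²_B = ((16−10)/6)² = 1.000
te_C = (5 + 4·8 + 23)/6 = 60/6 = 10; σ²_C = ((23−5)/6)² = 9.000
te_D = (4 + 4·7 + 16)/6 = 48/6 = 8; σ²_D = ((16−4)/6)² = 4.000
te_E = (3 + 4·8 + 19)/6 = 54/6 = 9; σ²_E = ((19−3)/6)² = 7.111
te_F = (10 + 4·13 + 16)/6 = 78/6 = 13; σ²_F = ((16−10)/6)² = 1.000
te_G = (10 + 4·11 + 18)/6 = 72/6 = 12; σ²_G = ((18−10)/6)² = 1.778
te_H = (2 + 4·3 + 4)/6 = 18/6 = 3; σ²_H = ((4−2)/6)² = 0.111
te_I = (1 + 4·2 + 3)/6 = 12/6 = 2; σ²_I = ((3−1)/6)² = 0.111

Forward pass:
ES_A = 0; EF_A = 11
ES_B = 11; EF_B = 11+13 = 24
ES_C = 11; EF_C = 11+10 = 21
ES_D = 11; EF_D = 11+8 = 19
ES_E = 19; EF_E = 19+9 = 28
ES_F = 19; EF_F = 19+13 = 32
ES_G = 19; EF_G = 19+12 = 31
ES_H = 11; EF_H = 11+3 = 14
ES_I = max(EF_B=24, EF_C=21, EF_E=28, EF_F=32, EF_G=31, EF_H=14) = 32; EF_I = 32+2 = 34
Expected project duration μ = 34 weeks. Critical path: A → D → F → I.

Variance along critical path = 4.000 + 4.000 + 1.000 + 0.111 = 9.111; σ = √9.111 = 3.018 weeks.
Z = (39 − 34) / 3.018 = 1.656
P(T ≤ 39) = Φ(1.656) ≈ 0.951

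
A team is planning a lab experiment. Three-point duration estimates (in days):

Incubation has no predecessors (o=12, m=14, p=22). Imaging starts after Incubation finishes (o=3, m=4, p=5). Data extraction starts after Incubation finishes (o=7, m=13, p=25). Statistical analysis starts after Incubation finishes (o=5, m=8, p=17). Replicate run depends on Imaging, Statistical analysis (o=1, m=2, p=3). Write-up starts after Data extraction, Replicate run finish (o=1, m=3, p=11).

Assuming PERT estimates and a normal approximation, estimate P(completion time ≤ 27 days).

0.058

te_Incubation = (12 + 4·14 + 22)/6 = 90/6 = 15; σ²_Incubation = ((22−12)/6)² = 2.778
te_Imaging = (3 + 4·4 + 5)/6 = 24/6 = 4; σ²_Imaging = ((5−3)/6)² = 0.111
te_Data extraction = (7 + 4·13 + 25)/6 = 84/6 = 14; σ²_Data extraction = ((25−7)/6)² = 9.000
te_Statistical analysis = (5 + 4·8 + 17)/6 = 54/6 = 9; σ²_Statistical analysis = ((17−5)/6)² = 4.000
te_Replicate run = (1 + 4·2 + 3)/6 = 12/6 = 2; σ²_Replicate run = ((3−1)/6)² = 0.111
te_Write-up = (1 + 4·3 + 11)/6 = 24/6 = 4; σ²_Write-up = ((11−1)/6)² = 2.778

Forward pass:
ES_Incubation = 0; EF_Incubation = 15
ES_Imaging = 15; EF_Imaging = 15+4 = 19
ES_Data extraction = 15; EF_Data extraction = 15+14 = 29
ES_Statistical analysis = 15; EF_Statistical analysis = 15+9 = 24
ES_Replicate run = max(EF_Imaging=19, EF_Statistical analysis=24) = 24; EF_Replicate run = 24+2 = 26
ES_Write-up = max(EF_Data extraction=29, EF_Replicate run=26) = 29; EF_Write-up = 29+4 = 33
Expected project duration μ = 33 days. Critical path: Incubation → Data extraction → Write-up.

Variance along critical path = 2.778 + 9.000 + 2.778 = 14.556; σ = √14.556 = 3.815 days.
Z = (27 − 33) / 3.815 = -1.573
P(T ≤ 27) = Φ(-1.573) ≈ 0.058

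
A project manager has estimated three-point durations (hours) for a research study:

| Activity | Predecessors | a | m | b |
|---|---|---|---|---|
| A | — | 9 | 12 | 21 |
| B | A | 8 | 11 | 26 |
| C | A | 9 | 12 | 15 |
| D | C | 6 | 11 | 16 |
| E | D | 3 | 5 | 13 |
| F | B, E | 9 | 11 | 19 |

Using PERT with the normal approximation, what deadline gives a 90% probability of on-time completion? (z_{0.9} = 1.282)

58.7 hours

te_A = (9 + 4·12 + 21)/6 = 78/6 = 13; σ²_A = ((21−9)/6)² = 4.000
te_B = (8 + 4·11 + 26)/6 = 78/6 = 13; σ²_B = ((26−8)/6)² = 9.000
te_C = (9 + 4·12 + 15)/6 = 72/6 = 12; σ²_C = ((15−9)/6)² = 1.000
te_D = (6 + 4·11 + 16)/6 = 66/6 = 11; σ²_D = ((16−6)/6)² = 2.778
te_E = (3 + 4·5 + 13)/6 = 36/6 = 6; σ²_E = ((13−3)/6)² = 2.778
te_F = (9 + 4·11 + 19)/6 = 72/6 = 12; σ²_F = ((19−9)/6)² = 2.778

Forward pass:
ES_A = 0; EF_A = 13
ES_B = 13; EF_B = 13+13 = 26
ES_C = 13; EF_C = 13+12 = 25
ES_D = 25; EF_D = 25+11 = 36
ES_E = 36; EF_E = 36+6 = 42
ES_F = max(EF_B=26, EF_E=42) = 42; EF_F = 42+12 = 54
Expected project duration μ = 54 hours. Critical path: A → C → D → E → F.

Variance along critical path = 4.000 + 1.000 + 2.778 + 2.778 + 2.778 = 13.333; σ = 3.651 hours.
D = μ + z·σ = 54 + 1.282·3.651 = 58.7 hours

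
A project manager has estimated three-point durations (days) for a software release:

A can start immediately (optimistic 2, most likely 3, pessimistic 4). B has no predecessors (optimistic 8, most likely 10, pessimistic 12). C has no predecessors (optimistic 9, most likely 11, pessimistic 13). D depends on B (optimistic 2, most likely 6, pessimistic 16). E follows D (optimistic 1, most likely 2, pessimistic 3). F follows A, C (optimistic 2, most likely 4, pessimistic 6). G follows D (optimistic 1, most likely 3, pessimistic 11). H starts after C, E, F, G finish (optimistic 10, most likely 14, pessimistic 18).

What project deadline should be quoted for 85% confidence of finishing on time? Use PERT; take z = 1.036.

te_A = (2 + 4·3 + 4)/6 = 18/6 = 3; σ²_A = ((4−2)/6)² = 0.111
te_B = (8 + 4·10 + 12)/6 = 60/6 = 10; σ²_B = ((12−8)/6)² = 0.444
te_C = (9 + 4·11 + 13)/6 = 66/6 = 11; σ²_C = ((13−9)/6)² = 0.444
te_D = (2 + 4·6 + 16)/6 = 42/6 = 7; σ²_D = ((16−2)/6)² = 5.444
te_E = (1 + 4·2 + 3)/6 = 12/6 = 2; σ²_E = ((3−1)/6)² = 0.111
te_F = (2 + 4·4 + 6)/6 = 24/6 = 4; σ²_F = ((6−2)/6)² = 0.444
te_G = (1 + 4·3 + 11)/6 = 24/6 = 4; σ²_G = ((11−1)/6)² = 2.778
te_H = (10 + 4·14 + 18)/6 = 84/6 = 14; σ²_H = ((18−10)/6)² = 1.778

Forward pass:
ES_A = 0; EF_A = 3
ES_B = 0; EF_B = 10
ES_C = 0; EF_C = 11
ES_D = 10; EF_D = 10+7 = 17
ES_E = 17; EF_E = 17+2 = 19
ES_F = max(EF_A=3, EF_C=11) = 11; EF_F = 11+4 = 15
ES_G = 17; EF_G = 17+4 = 21
ES_H = max(EF_C=11, EF_E=19, EF_F=15, EF_G=21) = 21; EF_H = 21+14 = 35
Expected project duration μ = 35 days. Critical path: B → D → G → H.

Variance along critical path = 0.444 + 5.444 + 2.778 + 1.778 = 10.444; σ = 3.232 days.
D = μ + z·σ = 35 + 1.036·3.232 = 38.3 days

38.3 days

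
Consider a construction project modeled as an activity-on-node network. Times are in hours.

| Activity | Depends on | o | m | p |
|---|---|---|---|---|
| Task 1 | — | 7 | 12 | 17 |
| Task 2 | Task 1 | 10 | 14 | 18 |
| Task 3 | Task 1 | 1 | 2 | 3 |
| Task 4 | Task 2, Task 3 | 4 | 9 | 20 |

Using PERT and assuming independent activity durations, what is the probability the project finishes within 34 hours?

te_Task 1 = (7 + 4·12 + 17)/6 = 72/6 = 12; σ²_Task 1 = ((17−7)/6)² = 2.778
te_Task 2 = (10 + 4·14 + 18)/6 = 84/6 = 14; σ²_Task 2 = ((18−10)/6)² = 1.778
te_Task 3 = (1 + 4·2 + 3)/6 = 12/6 = 2; σ²_Task 3 = ((3−1)/6)² = 0.111
te_Task 4 = (4 + 4·9 + 20)/6 = 60/6 = 10; σ²_Task 4 = ((20−4)/6)² = 7.111

Forward pass:
ES_Task 1 = 0; EF_Task 1 = 12
ES_Task 2 = 12; EF_Task 2 = 12+14 = 26
ES_Task 3 = 12; EF_Task 3 = 12+2 = 14
ES_Task 4 = max(EF_Task 2=26, EF_Task 3=14) = 26; EF_Task 4 = 26+10 = 36
Expected project duration μ = 36 hours. Critical path: Task 1 → Task 2 → Task 4.

Variance along critical path = 2.778 + 1.778 + 7.111 = 11.667; σ = √11.667 = 3.416 hours.
Z = (34 − 36) / 3.416 = -0.586
P(T ≤ 34) = Φ(-0.586) ≈ 0.279

0.279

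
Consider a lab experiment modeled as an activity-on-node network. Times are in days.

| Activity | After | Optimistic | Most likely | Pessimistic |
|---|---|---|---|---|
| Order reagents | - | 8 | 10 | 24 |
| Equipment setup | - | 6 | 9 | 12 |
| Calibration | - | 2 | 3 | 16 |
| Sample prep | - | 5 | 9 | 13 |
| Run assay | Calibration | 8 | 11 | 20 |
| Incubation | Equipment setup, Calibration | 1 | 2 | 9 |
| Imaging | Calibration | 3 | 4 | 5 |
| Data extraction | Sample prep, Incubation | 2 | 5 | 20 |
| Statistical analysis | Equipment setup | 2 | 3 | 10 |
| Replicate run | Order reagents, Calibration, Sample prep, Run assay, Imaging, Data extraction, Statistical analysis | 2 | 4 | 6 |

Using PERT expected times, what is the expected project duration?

23 days

te_Order reagents = (8 + 4·10 + 24)/6 = 72/6 = 12
te_Equipment setup = (6 + 4·9 + 12)/6 = 54/6 = 9
te_Calibration = (2 + 4·3 + 16)/6 = 30/6 = 5
te_Sample prep = (5 + 4·9 + 13)/6 = 54/6 = 9
te_Run assay = (8 + 4·11 + 20)/6 = 72/6 = 12
te_Incubation = (1 + 4·2 + 9)/6 = 18/6 = 3
te_Imaging = (3 + 4·4 + 5)/6 = 24/6 = 4
te_Data extraction = (2 + 4·5 + 20)/6 = 42/6 = 7
te_Statistical analysis = (2 + 4·3 + 10)/6 = 24/6 = 4
te_Replicate run = (2 + 4·4 + 6)/6 = 24/6 = 4

Forward pass:
ES_Order reagents = 0; EF_Order reagents = 12
ES_Equipment setup = 0; EF_Equipment setup = 9
ES_Calibration = 0; EF_Calibration = 5
ES_Sample prep = 0; EF_Sample prep = 9
ES_Run assay = 5; EF_Run assay = 5+12 = 17
ES_Incubation = max(EF_Equipment setup=9, EF_Calibration=5) = 9; EF_Incubation = 9+3 = 12
ES_Imaging = 5; EF_Imaging = 5+4 = 9
ES_Data extraction = max(EF_Sample prep=9, EF_Incubation=12) = 12; EF_Data extraction = 12+7 = 19
ES_Statistical analysis = 9; EF_Statistical analysis = 9+4 = 13
ES_Replicate run = max(EF_Order reagents=12, EF_Calibration=5, EF_Sample prep=9, EF_Run assay=17, EF_Imaging=9, EF_Data extraction=19, EF_Statistical analysis=13) = 19; EF_Replicate run = 19+4 = 23
Expected project duration μ = 23 days. Critical path: Equipment setup → Incubation → Data extraction → Replicate run.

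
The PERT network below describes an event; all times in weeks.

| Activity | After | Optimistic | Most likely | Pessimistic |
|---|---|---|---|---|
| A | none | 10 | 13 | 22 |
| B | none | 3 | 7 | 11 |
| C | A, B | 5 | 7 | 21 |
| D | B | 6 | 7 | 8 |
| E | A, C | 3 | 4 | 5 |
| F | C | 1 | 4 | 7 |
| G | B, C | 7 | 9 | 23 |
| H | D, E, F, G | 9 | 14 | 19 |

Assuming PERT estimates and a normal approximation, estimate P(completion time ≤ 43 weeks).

te_A = (10 + 4·13 + 22)/6 = 84/6 = 14; σ²_A = ((22−10)/6)² = 4.000
te_B = (3 + 4·7 + 11)/6 = 42/6 = 7; σ²_B = ((11−3)/6)² = 1.778
te_C = (5 + 4·7 + 21)/6 = 54/6 = 9; σ²_C = ((21−5)/6)² = 7.111
te_D = (6 + 4·7 + 8)/6 = 42/6 = 7; σ²_D = ((8−6)/6)² = 0.111
te_E = (3 + 4·4 + 5)/6 = 24/6 = 4; σ²_E = ((5−3)/6)² = 0.111
te_F = (1 + 4·4 + 7)/6 = 24/6 = 4; σ²_F = ((7−1)/6)² = 1.000
te_G = (7 + 4·9 + 23)/6 = 66/6 = 11; σ²_G = ((23−7)/6)² = 7.111
te_H = (9 + 4·14 + 19)/6 = 84/6 = 14; σ²_H = ((19−9)/6)² = 2.778

Forward pass:
ES_A = 0; EF_A = 14
ES_B = 0; EF_B = 7
ES_C = max(EF_A=14, EF_B=7) = 14; EF_C = 14+9 = 23
ES_D = 7; EF_D = 7+7 = 14
ES_E = max(EF_A=14, EF_C=23) = 23; EF_E = 23+4 = 27
ES_F = 23; EF_F = 23+4 = 27
ES_G = max(EF_B=7, EF_C=23) = 23; EF_G = 23+11 = 34
ES_H = max(EF_D=14, EF_E=27, EF_F=27, EF_G=34) = 34; EF_H = 34+14 = 48
Expected project duration μ = 48 weeks. Critical path: A → C → G → H.

Variance along critical path = 4.000 + 7.111 + 7.111 + 2.778 = 21.000; σ = √21.000 = 4.583 weeks.
Z = (43 − 48) / 4.583 = -1.091
P(T ≤ 43) = Φ(-1.091) ≈ 0.138

0.138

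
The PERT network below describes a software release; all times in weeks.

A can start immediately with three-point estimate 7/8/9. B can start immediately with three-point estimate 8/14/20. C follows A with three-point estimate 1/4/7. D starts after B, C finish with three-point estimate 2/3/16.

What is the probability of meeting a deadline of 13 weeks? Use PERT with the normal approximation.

te_A = (7 + 4·8 + 9)/6 = 48/6 = 8; σ²_A = ((9−7)/6)² = 0.111
te_B = (8 + 4·14 + 20)/6 = 84/6 = 14; σ²_B = ((20−8)/6)² = 4.000
te_C = (1 + 4·4 + 7)/6 = 24/6 = 4; σ²_C = ((7−1)/6)² = 1.000
te_D = (2 + 4·3 + 16)/6 = 30/6 = 5; σ²_D = ((16−2)/6)² = 5.444

Forward pass:
ES_A = 0; EF_A = 8
ES_B = 0; EF_B = 14
ES_C = 8; EF_C = 8+4 = 12
ES_D = max(EF_B=14, EF_C=12) = 14; EF_D = 14+5 = 19
Expected project duration μ = 19 weeks. Critical path: B → D.

Variance along critical path = 4.000 + 5.444 = 9.444; σ = √9.444 = 3.073 weeks.
Z = (13 − 19) / 3.073 = -1.952
P(T ≤ 13) = Φ(-1.952) ≈ 0.025

0.025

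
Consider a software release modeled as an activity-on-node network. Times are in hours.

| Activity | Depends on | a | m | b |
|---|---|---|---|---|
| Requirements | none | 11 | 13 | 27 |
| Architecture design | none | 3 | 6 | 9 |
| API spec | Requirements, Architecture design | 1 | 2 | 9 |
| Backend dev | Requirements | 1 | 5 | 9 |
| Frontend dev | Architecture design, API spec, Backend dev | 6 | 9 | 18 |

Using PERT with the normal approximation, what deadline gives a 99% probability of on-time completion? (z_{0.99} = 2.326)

te_Requirements = (11 + 4·13 + 27)/6 = 90/6 = 15; σ²_Requirements = ((27−11)/6)² = 7.111
te_Architecture design = (3 + 4·6 + 9)/6 = 36/6 = 6; σ²_Architecture design = ((9−3)/6)² = 1.000
te_API spec = (1 + 4·2 + 9)/6 = 18/6 = 3; σ²_API spec = ((9−1)/6)² = 1.778
te_Backend dev = (1 + 4·5 + 9)/6 = 30/6 = 5; σ²_Backend dev = ((9−1)/6)² = 1.778
te_Frontend dev = (6 + 4·9 + 18)/6 = 60/6 = 10; σ²_Frontend dev = ((18−6)/6)² = 4.000

Forward pass:
ES_Requirements = 0; EF_Requirements = 15
ES_Architecture design = 0; EF_Architecture design = 6
ES_API spec = max(EF_Requirements=15, EF_Architecture design=6) = 15; EF_API spec = 15+3 = 18
ES_Backend dev = 15; EF_Backend dev = 15+5 = 20
ES_Frontend dev = max(EF_Architecture design=6, EF_API spec=18, EF_Backend dev=20) = 20; EF_Frontend dev = 20+10 = 30
Expected project duration μ = 30 hours. Critical path: Requirements → Backend dev → Frontend dev.

Variance along critical path = 7.111 + 1.778 + 4.000 = 12.889; σ = 3.590 hours.
D = μ + z·σ = 30 + 2.326·3.590 = 38.4 hours

38.4 hours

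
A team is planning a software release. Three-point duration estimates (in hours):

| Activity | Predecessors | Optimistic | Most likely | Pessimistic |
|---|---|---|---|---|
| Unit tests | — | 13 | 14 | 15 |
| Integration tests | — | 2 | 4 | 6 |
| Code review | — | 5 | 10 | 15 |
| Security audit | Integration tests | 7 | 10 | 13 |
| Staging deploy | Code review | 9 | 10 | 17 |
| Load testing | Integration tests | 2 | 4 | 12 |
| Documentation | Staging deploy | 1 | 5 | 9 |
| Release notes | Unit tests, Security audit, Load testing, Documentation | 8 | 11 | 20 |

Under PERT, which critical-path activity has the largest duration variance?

te_Unit tests = (13 + 4·14 + 15)/6 = 84/6 = 14; σ²_Unit tests = ((15−13)/6)² = 0.111
te_Integration tests = (2 + 4·4 + 6)/6 = 24/6 = 4; σ²_Integration tests = ((6−2)/6)² = 0.444
te_Code review = (5 + 4·10 + 15)/6 = 60/6 = 10; σ²_Code review = ((15−5)/6)² = 2.778
te_Security audit = (7 + 4·10 + 13)/6 = 60/6 = 10; σ²_Security audit = ((13−7)/6)² = 1.000
te_Staging deploy = (9 + 4·10 + 17)/6 = 66/6 = 11; σ²_Staging deploy = ((17−9)/6)² = 1.778
te_Load testing = (2 + 4·4 + 12)/6 = 30/6 = 5; σ²_Load testing = ((12−2)/6)² = 2.778
te_Documentation = (1 + 4·5 + 9)/6 = 30/6 = 5; σ²_Documentation = ((9−1)/6)² = 1.778
te_Release notes = (8 + 4·11 + 20)/6 = 72/6 = 12; σ²_Release notes = ((20−8)/6)² = 4.000

Forward pass:
ES_Unit tests = 0; EF_Unit tests = 14
ES_Integration tests = 0; EF_Integration tests = 4
ES_Code review = 0; EF_Code review = 10
ES_Security audit = 4; EF_Security audit = 4+10 = 14
ES_Staging deploy = 10; EF_Staging deploy = 10+11 = 21
ES_Load testing = 4; EF_Load testing = 4+5 = 9
ES_Documentation = 21; EF_Documentation = 21+5 = 26
ES_Release notes = max(EF_Unit tests=14, EF_Security audit=14, EF_Load testing=9, EF_Documentation=26) = 26; EF_Release notes = 26+12 = 38
Expected project duration μ = 38 hours. Critical path: Code review → Staging deploy → Documentation → Release notes.

Variances on critical path: σ²_Code review=2.778, σ²_Staging deploy=1.778, σ²_Documentation=1.778, σ²_Release notes=4.000.
Largest is σ²_Release notes = 4.000.

Release notes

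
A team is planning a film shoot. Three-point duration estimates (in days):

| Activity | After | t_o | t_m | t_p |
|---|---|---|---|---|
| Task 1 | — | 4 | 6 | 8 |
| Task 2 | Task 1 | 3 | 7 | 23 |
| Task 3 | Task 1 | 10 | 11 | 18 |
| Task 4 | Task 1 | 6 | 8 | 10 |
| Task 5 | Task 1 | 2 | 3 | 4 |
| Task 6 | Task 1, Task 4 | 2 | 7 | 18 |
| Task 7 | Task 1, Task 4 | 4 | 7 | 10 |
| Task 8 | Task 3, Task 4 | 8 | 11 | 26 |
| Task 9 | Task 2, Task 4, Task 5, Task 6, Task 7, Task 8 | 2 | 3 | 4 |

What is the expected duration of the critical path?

te_Task 1 = (4 + 4·6 + 8)/6 = 36/6 = 6
te_Task 2 = (3 + 4·7 + 23)/6 = 54/6 = 9
te_Task 3 = (10 + 4·11 + 18)/6 = 72/6 = 12
te_Task 4 = (6 + 4·8 + 10)/6 = 48/6 = 8
te_Task 5 = (2 + 4·3 + 4)/6 = 18/6 = 3
te_Task 6 = (2 + 4·7 + 18)/6 = 48/6 = 8
te_Task 7 = (4 + 4·7 + 10)/6 = 42/6 = 7
te_Task 8 = (8 + 4·11 + 26)/6 = 78/6 = 13
te_Task 9 = (2 + 4·3 + 4)/6 = 18/6 = 3

Forward pass:
ES_Task 1 = 0; EF_Task 1 = 6
ES_Task 2 = 6; EF_Task 2 = 6+9 = 15
ES_Task 3 = 6; EF_Task 3 = 6+12 = 18
ES_Task 4 = 6; EF_Task 4 = 6+8 = 14
ES_Task 5 = 6; EF_Task 5 = 6+3 = 9
ES_Task 6 = max(EF_Task 1=6, EF_Task 4=14) = 14; EF_Task 6 = 14+8 = 22
ES_Task 7 = max(EF_Task 1=6, EF_Task 4=14) = 14; EF_Task 7 = 14+7 = 21
ES_Task 8 = max(EF_Task 3=18, EF_Task 4=14) = 18; EF_Task 8 = 18+13 = 31
ES_Task 9 = max(EF_Task 2=15, EF_Task 4=14, EF_Task 5=9, EF_Task 6=22, EF_Task 7=21, EF_Task 8=31) = 31; EF_Task 9 = 31+3 = 34
Expected project duration μ = 34 days. Critical path: Task 1 → Task 3 → Task 8 → Task 9.

34 days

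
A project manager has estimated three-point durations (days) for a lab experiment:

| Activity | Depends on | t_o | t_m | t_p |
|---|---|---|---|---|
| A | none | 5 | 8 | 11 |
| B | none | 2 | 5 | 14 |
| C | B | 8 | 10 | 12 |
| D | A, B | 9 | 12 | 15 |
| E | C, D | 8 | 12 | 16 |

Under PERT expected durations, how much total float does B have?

2 days

te_A = (5 + 4·8 + 11)/6 = 48/6 = 8
te_B = (2 + 4·5 + 14)/6 = 36/6 = 6
te_C = (8 + 4·10 + 12)/6 = 60/6 = 10
te_D = (9 + 4·12 + 15)/6 = 72/6 = 12
te_E = (8 + 4·12 + 16)/6 = 72/6 = 12

Forward pass:
ES_A = 0; EF_A = 8
ES_B = 0; EF_B = 6
ES_C = 6; EF_C = 6+10 = 16
ES_D = max(EF_A=8, EF_B=6) = 8; EF_D = 8+12 = 20
ES_E = max(EF_C=16, EF_D=20) = 20; EF_E = 20+12 = 32
Expected project duration μ = 32 days. Critical path: A → D → E.

Backward pass:
LF_E = 32; LS_E = 32−12 = 20
LF_D = LS_E = 20; LS_D = 20−12 = 8
LF_C = LS_E = 20; LS_C = 20−10 = 10
LF_B = min(LS_C=10, LS_D=8) = 8; LS_B = 8−6 = 2
LF_A = LS_D = 8; LS_A = 8−8 = 0
Slack_B = LS_B − ES_B = 2 − 0 = 2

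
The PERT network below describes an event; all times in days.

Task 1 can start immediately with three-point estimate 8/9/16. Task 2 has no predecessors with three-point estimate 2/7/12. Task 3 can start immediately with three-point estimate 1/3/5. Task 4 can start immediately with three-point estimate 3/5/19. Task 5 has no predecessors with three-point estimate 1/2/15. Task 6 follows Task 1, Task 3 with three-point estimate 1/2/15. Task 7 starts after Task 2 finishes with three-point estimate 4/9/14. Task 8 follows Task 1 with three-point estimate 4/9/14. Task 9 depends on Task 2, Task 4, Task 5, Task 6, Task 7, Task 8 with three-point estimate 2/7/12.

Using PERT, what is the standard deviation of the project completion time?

2.71 days

te_Task 1 = (8 + 4·9 + 16)/6 = 60/6 = 10; σ²_Task 1 = ((16−8)/6)² = 1.778
te_Task 2 = (2 + 4·7 + 12)/6 = 42/6 = 7; σ²_Task 2 = ((12−2)/6)² = 2.778
te_Task 3 = (1 + 4·3 + 5)/6 = 18/6 = 3; σ²_Task 3 = ((5−1)/6)² = 0.444
te_Task 4 = (3 + 4·5 + 19)/6 = 42/6 = 7; σ²_Task 4 = ((19−3)/6)² = 7.111
te_Task 5 = (1 + 4·2 + 15)/6 = 24/6 = 4; σ²_Task 5 = ((15−1)/6)² = 5.444
te_Task 6 = (1 + 4·2 + 15)/6 = 24/6 = 4; σ²_Task 6 = ((15−1)/6)² = 5.444
te_Task 7 = (4 + 4·9 + 14)/6 = 54/6 = 9; σ²_Task 7 = ((14−4)/6)² = 2.778
te_Task 8 = (4 + 4·9 + 14)/6 = 54/6 = 9; σ²_Task 8 = ((14−4)/6)² = 2.778
te_Task 9 = (2 + 4·7 + 12)/6 = 42/6 = 7; σ²_Task 9 = ((12−2)/6)² = 2.778

Forward pass:
ES_Task 1 = 0; EF_Task 1 = 10
ES_Task 2 = 0; EF_Task 2 = 7
ES_Task 3 = 0; EF_Task 3 = 3
ES_Task 4 = 0; EF_Task 4 = 7
ES_Task 5 = 0; EF_Task 5 = 4
ES_Task 6 = max(EF_Task 1=10, EF_Task 3=3) = 10; EF_Task 6 = 10+4 = 14
ES_Task 7 = 7; EF_Task 7 = 7+9 = 16
ES_Task 8 = 10; EF_Task 8 = 10+9 = 19
ES_Task 9 = max(EF_Task 2=7, EF_Task 4=7, EF_Task 5=4, EF_Task 6=14, EF_Task 7=16, EF_Task 8=19) = 19; EF_Task 9 = 19+7 = 26
Expected project duration μ = 26 days. Critical path: Task 1 → Task 8 → Task 9.

Variance along critical path = 1.778 + 2.778 + 2.778 = 7.333
σ = √7.333 = 2.708 days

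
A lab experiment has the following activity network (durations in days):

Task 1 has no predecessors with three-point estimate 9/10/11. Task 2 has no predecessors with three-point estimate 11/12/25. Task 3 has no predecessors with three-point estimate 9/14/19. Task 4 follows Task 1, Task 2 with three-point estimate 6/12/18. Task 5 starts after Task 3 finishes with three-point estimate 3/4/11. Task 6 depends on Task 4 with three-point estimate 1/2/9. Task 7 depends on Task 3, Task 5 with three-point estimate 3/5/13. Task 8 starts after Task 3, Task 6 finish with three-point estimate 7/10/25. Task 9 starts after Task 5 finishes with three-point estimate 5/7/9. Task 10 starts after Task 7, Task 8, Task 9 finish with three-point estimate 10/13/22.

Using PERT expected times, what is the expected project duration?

55 days

te_Task 1 = (9 + 4·10 + 11)/6 = 60/6 = 10
te_Task 2 = (11 + 4·12 + 25)/6 = 84/6 = 14
te_Task 3 = (9 + 4·14 + 19)/6 = 84/6 = 14
te_Task 4 = (6 + 4·12 + 18)/6 = 72/6 = 12
te_Task 5 = (3 + 4·4 + 11)/6 = 30/6 = 5
te_Task 6 = (1 + 4·2 + 9)/6 = 18/6 = 3
te_Task 7 = (3 + 4·5 + 13)/6 = 36/6 = 6
te_Task 8 = (7 + 4·10 + 25)/6 = 72/6 = 12
te_Task 9 = (5 + 4·7 + 9)/6 = 42/6 = 7
te_Task 10 = (10 + 4·13 + 22)/6 = 84/6 = 14

Forward pass:
ES_Task 1 = 0; EF_Task 1 = 10
ES_Task 2 = 0; EF_Task 2 = 14
ES_Task 3 = 0; EF_Task 3 = 14
ES_Task 4 = max(EF_Task 1=10, EF_Task 2=14) = 14; EF_Task 4 = 14+12 = 26
ES_Task 5 = 14; EF_Task 5 = 14+5 = 19
ES_Task 6 = 26; EF_Task 6 = 26+3 = 29
ES_Task 7 = max(EF_Task 3=14, EF_Task 5=19) = 19; EF_Task 7 = 19+6 = 25
ES_Task 8 = max(EF_Task 3=14, EF_Task 6=29) = 29; EF_Task 8 = 29+12 = 41
ES_Task 9 = 19; EF_Task 9 = 19+7 = 26
ES_Task 10 = max(EF_Task 7=25, EF_Task 8=41, EF_Task 9=26) = 41; EF_Task 10 = 41+14 = 55
Expected project duration μ = 55 days. Critical path: Task 2 → Task 4 → Task 6 → Task 8 → Task 10.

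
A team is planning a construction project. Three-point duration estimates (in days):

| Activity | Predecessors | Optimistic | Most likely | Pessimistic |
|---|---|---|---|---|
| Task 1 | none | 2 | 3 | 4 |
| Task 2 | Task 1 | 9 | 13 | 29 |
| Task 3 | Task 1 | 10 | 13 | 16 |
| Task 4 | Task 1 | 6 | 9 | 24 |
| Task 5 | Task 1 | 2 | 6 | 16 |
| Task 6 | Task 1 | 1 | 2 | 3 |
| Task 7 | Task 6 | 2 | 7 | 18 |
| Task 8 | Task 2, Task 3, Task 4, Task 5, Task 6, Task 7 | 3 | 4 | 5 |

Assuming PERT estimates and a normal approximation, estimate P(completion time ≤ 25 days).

0.814

te_Task 1 = (2 + 4·3 + 4)/6 = 18/6 = 3; σ²_Task 1 = ((4−2)/6)² = 0.111
te_Task 2 = (9 + 4·13 + 29)/6 = 90/6 = 15; σ²_Task 2 = ((29−9)/6)² = 11.111
te_Task 3 = (10 + 4·13 + 16)/6 = 78/6 = 13; σ²_Task 3 = ((16−10)/6)² = 1.000
te_Task 4 = (6 + 4·9 + 24)/6 = 66/6 = 11; σ²_Task 4 = ((24−6)/6)² = 9.000
te_Task 5 = (2 + 4·6 + 16)/6 = 42/6 = 7; σ²_Task 5 = ((16−2)/6)² = 5.444
te_Task 6 = (1 + 4·2 + 3)/6 = 12/6 = 2; σ²_Task 6 = ((3−1)/6)² = 0.111
te_Task 7 = (2 + 4·7 + 18)/6 = 48/6 = 8; σ²_Task 7 = ((18−2)/6)² = 7.111
te_Task 8 = (3 + 4·4 + 5)/6 = 24/6 = 4; σ²_Task 8 = ((5−3)/6)² = 0.111

Forward pass:
ES_Task 1 = 0; EF_Task 1 = 3
ES_Task 2 = 3; EF_Task 2 = 3+15 = 18
ES_Task 3 = 3; EF_Task 3 = 3+13 = 16
ES_Task 4 = 3; EF_Task 4 = 3+11 = 14
ES_Task 5 = 3; EF_Task 5 = 3+7 = 10
ES_Task 6 = 3; EF_Task 6 = 3+2 = 5
ES_Task 7 = 5; EF_Task 7 = 5+8 = 13
ES_Task 8 = max(EF_Task 2=18, EF_Task 3=16, EF_Task 4=14, EF_Task 5=10, EF_Task 6=5, EF_Task 7=13) = 18; EF_Task 8 = 18+4 = 22
Expected project duration μ = 22 days. Critical path: Task 1 → Task 2 → Task 8.

Variance along critical path = 0.111 + 11.111 + 0.111 = 11.333; σ = √11.333 = 3.367 days.
Z = (25 − 22) / 3.367 = 0.891
P(T ≤ 25) = Φ(0.891) ≈ 0.814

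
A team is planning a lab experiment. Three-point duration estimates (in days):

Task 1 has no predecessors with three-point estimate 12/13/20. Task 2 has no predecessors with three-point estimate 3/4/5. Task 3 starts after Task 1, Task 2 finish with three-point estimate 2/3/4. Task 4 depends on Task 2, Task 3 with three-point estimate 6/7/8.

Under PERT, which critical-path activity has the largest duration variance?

Task 1

te_Task 1 = (12 + 4·13 + 20)/6 = 84/6 = 14; σ²_Task 1 = ((20−12)/6)² = 1.778
te_Task 2 = (3 + 4·4 + 5)/6 = 24/6 = 4; σ²_Task 2 = ((5−3)/6)² = 0.111
te_Task 3 = (2 + 4·3 + 4)/6 = 18/6 = 3; σ²_Task 3 = ((4−2)/6)² = 0.111
te_Task 4 = (6 + 4·7 + 8)/6 = 42/6 = 7; σ²_Task 4 = ((8−6)/6)² = 0.111

Forward pass:
ES_Task 1 = 0; EF_Task 1 = 14
ES_Task 2 = 0; EF_Task 2 = 4
ES_Task 3 = max(EF_Task 1=14, EF_Task 2=4) = 14; EF_Task 3 = 14+3 = 17
ES_Task 4 = max(EF_Task 2=4, EF_Task 3=17) = 17; EF_Task 4 = 17+7 = 24
Expected project duration μ = 24 days. Critical path: Task 1 → Task 3 → Task 4.

Variances on critical path: σ²_Task 1=1.778, σ²_Task 3=0.111, σ²_Task 4=0.111.
Largest is σ²_Task 1 = 1.778.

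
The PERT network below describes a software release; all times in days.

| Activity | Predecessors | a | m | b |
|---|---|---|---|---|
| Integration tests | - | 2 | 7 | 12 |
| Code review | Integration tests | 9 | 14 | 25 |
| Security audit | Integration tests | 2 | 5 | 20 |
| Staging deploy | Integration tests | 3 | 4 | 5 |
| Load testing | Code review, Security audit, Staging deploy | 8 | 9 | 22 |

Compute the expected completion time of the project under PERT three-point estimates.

33 days

te_Integration tests = (2 + 4·7 + 12)/6 = 42/6 = 7
te_Code review = (9 + 4·14 + 25)/6 = 90/6 = 15
te_Security audit = (2 + 4·5 + 20)/6 = 42/6 = 7
te_Staging deploy = (3 + 4·4 + 5)/6 = 24/6 = 4
te_Load testing = (8 + 4·9 + 22)/6 = 66/6 = 11

Forward pass:
ES_Integration tests = 0; EF_Integration tests = 7
ES_Code review = 7; EF_Code review = 7+15 = 22
ES_Security audit = 7; EF_Security audit = 7+7 = 14
ES_Staging deploy = 7; EF_Staging deploy = 7+4 = 11
ES_Load testing = max(EF_Code review=22, EF_Security audit=14, EF_Staging deploy=11) = 22; EF_Load testing = 22+11 = 33
Expected project duration μ = 33 days. Critical path: Integration tests → Code review → Load testing.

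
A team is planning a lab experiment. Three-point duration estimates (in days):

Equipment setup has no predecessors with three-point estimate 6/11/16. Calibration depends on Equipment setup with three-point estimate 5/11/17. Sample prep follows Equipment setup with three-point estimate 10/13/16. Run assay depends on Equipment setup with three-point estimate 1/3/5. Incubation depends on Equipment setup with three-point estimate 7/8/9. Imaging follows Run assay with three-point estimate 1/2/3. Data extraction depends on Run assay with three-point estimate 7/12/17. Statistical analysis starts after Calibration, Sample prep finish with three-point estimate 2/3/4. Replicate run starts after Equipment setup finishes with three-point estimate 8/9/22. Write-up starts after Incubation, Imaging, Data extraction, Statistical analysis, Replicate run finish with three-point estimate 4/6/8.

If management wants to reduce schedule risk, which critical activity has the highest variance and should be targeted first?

te_Equipment setup = (6 + 4·11 + 16)/6 = 66/6 = 11; σ²_Equipment setup = ((16−6)/6)² = 2.778
te_Calibration = (5 + 4·11 + 17)/6 = 66/6 = 11; σ²_Calibration = ((17−5)/6)² = 4.000
te_Sample prep = (10 + 4·13 + 16)/6 = 78/6 = 13; σ²_Sample prep = ((16−10)/6)² = 1.000
te_Run assay = (1 + 4·3 + 5)/6 = 18/6 = 3; σ²_Run assay = ((5−1)/6)² = 0.444
te_Incubation = (7 + 4·8 + 9)/6 = 48/6 = 8; σ²_Incubation = ((9−7)/6)² = 0.111
te_Imaging = (1 + 4·2 + 3)/6 = 12/6 = 2; σ²_Imaging = ((3−1)/6)² = 0.111
te_Data extraction = (7 + 4·12 + 17)/6 = 72/6 = 12; σ²_Data extraction = ((17−7)/6)² = 2.778
te_Statistical analysis = (2 + 4·3 + 4)/6 = 18/6 = 3; σ²_Statistical analysis = ((4−2)/6)² = 0.111
te_Replicate run = (8 + 4·9 + 22)/6 = 66/6 = 11; σ²_Replicate run = ((22−8)/6)² = 5.444
te_Write-up = (4 + 4·6 + 8)/6 = 36/6 = 6; σ²_Write-up = ((8−4)/6)² = 0.444

Forward pass:
ES_Equipment setup = 0; EF_Equipment setup = 11
ES_Calibration = 11; EF_Calibration = 11+11 = 22
ES_Sample prep = 11; EF_Sample prep = 11+13 = 24
ES_Run assay = 11; EF_Run assay = 11+3 = 14
ES_Incubation = 11; EF_Incubation = 11+8 = 19
ES_Imaging = 14; EF_Imaging = 14+2 = 16
ES_Data extraction = 14; EF_Data extraction = 14+12 = 26
ES_Statistical analysis = max(EF_Calibration=22, EF_Sample prep=24) = 24; EF_Statistical analysis = 24+3 = 27
ES_Replicate run = 11; EF_Replicate run = 11+11 = 22
ES_Write-up = max(EF_Incubation=19, EF_Imaging=16, EF_Data extraction=26, EF_Statistical analysis=27, EF_Replicate run=22) = 27; EF_Write-up = 27+6 = 33
Expected project duration μ = 33 days. Critical path: Equipment setup → Sample prep → Statistical analysis → Write-up.

Variances on critical path: σ²_Equipment setup=2.778, σ²_Sample prep=1.000, σ²_Statistical analysis=0.111, σ²_Write-up=0.444.
Largest is σ²_Equipment setup = 2.778.

Equipment setup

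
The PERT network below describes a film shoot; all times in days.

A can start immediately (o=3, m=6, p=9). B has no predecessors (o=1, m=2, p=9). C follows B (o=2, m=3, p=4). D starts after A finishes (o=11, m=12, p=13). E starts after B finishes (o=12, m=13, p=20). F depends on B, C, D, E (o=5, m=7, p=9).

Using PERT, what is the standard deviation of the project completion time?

1.25 days

te_A = (3 + 4·6 + 9)/6 = 36/6 = 6; σ²_A = ((9−3)/6)² = 1.000
te_B = (1 + 4·2 + 9)/6 = 18/6 = 3; σ²_B = ((9−1)/6)² = 1.778
te_C = (2 + 4·3 + 4)/6 = 18/6 = 3; σ²_C = ((4−2)/6)² = 0.111
te_D = (11 + 4·12 + 13)/6 = 72/6 = 12; σ²_D = ((13−11)/6)² = 0.111
te_E = (12 + 4·13 + 20)/6 = 84/6 = 14; σ²_E = ((20−12)/6)² = 1.778
te_F = (5 + 4·7 + 9)/6 = 42/6 = 7; σ²_F = ((9−5)/6)² = 0.444

Forward pass:
ES_A = 0; EF_A = 6
ES_B = 0; EF_B = 3
ES_C = 3; EF_C = 3+3 = 6
ES_D = 6; EF_D = 6+12 = 18
ES_E = 3; EF_E = 3+14 = 17
ES_F = max(EF_B=3, EF_C=6, EF_D=18, EF_E=17) = 18; EF_F = 18+7 = 25
Expected project duration μ = 25 days. Critical path: A → D → F.

Variance along critical path = 1.000 + 0.111 + 0.444 = 1.556
σ = √1.556 = 1.247 days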